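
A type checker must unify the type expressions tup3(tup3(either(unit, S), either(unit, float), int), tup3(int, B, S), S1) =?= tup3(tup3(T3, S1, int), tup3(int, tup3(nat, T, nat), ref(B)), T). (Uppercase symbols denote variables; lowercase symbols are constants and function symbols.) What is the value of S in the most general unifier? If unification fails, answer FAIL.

Decompose tup3/3: tup3(either(unit, S), either(unit, float), int) =?= tup3(T3, S1, int),  tup3(int, B, S) =?= tup3(int, tup3(nat, T, nat), ref(B)),  S1 =?= T.
Decompose tup3/3: either(unit, S) =?= T3,  either(unit, float) =?= S1,  int =?= int.
Bind T3 := either(unit, S); no other remaining equation mentions T3.
Bind S1 := either(unit, float); substituting into the one remaining equation that mentions S1 gives: either(unit, float) =?= T.
Delete trivial equation int =?= int.
Decompose tup3/3: int =?= int,  B =?= tup3(nat, T, nat),  S =?= ref(B).
Delete trivial equation int =?= int.
Bind B := tup3(nat, T, nat); substituting into the one remaining equation that mentions B gives: S =?= ref(tup3(nat, T, nat)).
Bind S := ref(tup3(nat, T, nat)); no other remaining equation mentions S. Substituting into the earlier binding gives T3 := either(unit, ref(tup3(nat, T, nat))).
Bind T := either(unit, float). Substituting into the earlier bindings gives T3 := either(unit, ref(tup3(nat, either(unit, float), nat))), B := tup3(nat, either(unit, float), nat), S := ref(tup3(nat, either(unit, float), nat)).
MGU = { T3 -> either(unit, ref(tup3(nat, either(unit, float), nat))), S1 -> either(unit, float), B -> tup3(nat, either(unit, float), nat), S -> ref(tup3(nat, either(unit, float), nat)), T -> either(unit, float) }, so S -> ref(tup3(nat, either(unit, float), nat)).

ref(tup3(nat, either(unit, float), nat))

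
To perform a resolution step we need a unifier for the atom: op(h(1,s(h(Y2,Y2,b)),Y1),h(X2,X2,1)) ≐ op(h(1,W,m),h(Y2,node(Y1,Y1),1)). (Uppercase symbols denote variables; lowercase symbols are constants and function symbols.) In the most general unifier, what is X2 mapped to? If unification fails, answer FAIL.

Decompose op/2: h(1,s(h(Y2,Y2,b)),Y1) ≐ h(1,W,m),  h(X2,X2,1) ≐ h(Y2,node(Y1,Y1),1).
Decompose h/3: 1 ≐ 1,  s(h(Y2,Y2,b)) ≐ W,  Y1 ≐ m.
Delete trivial equation 1 ≐ 1.
Bind W := s(h(Y2,Y2,b)); no other remaining equation mentions W.
Bind Y1 := m; substituting into the remaining equation gives: h(X2,X2,1) ≐ h(Y2,node(m,m),1).
Decompose h/3: X2 ≐ Y2,  X2 ≐ node(m,m),  1 ≐ 1.
Bind X2 := Y2; substituting into the one remaining equation that mentions X2 gives: Y2 ≐ node(m,m).
Bind Y2 := node(m,m); no other remaining equation mentions Y2. Substituting into the earlier bindings gives W := s(h(node(m,m),node(m,m),b)), X2 := node(m,m).
Delete trivial equation 1 ≐ 1.
MGU = { W := s(h(node(m,m),node(m,m),b)), Y1 := m, X2 := node(m,m), Y2 := node(m,m) }, so X2 := node(m,m).

node(m,m)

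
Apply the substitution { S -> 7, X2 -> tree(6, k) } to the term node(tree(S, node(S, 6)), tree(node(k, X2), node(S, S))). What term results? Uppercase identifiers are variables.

Replace each occurrence of S with 7.
Replace each occurrence of X2 with tree(6, k).
Result: node(tree(7, node(7, 6)), tree(node(k, tree(6, k)), node(7, 7))).

node(tree(7, node(7, 6)), tree(node(k, tree(6, k)), node(7, 7)))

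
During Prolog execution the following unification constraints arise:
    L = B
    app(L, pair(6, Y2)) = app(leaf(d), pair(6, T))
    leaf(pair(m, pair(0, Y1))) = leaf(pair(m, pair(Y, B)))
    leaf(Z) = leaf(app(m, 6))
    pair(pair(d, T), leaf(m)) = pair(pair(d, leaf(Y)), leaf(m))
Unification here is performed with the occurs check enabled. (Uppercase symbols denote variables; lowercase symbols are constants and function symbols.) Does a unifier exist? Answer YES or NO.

YES

Bind L := B; substituting into the one remaining equation that mentions L gives: app(B, pair(6, Y2)) = app(leaf(d), pair(6, T)).
Decompose app/2: B = leaf(d),  pair(6, Y2) = pair(6, T).
Bind B := leaf(d); substituting into the one remaining equation that mentions B gives: leaf(pair(m, pair(0, Y1))) = leaf(pair(m, pair(Y, leaf(d)))). Substituting into the earlier binding gives L := leaf(d).
Decompose pair/2: 6 = 6,  Y2 = T.
Delete trivial equation 6 = 6.
Bind Y2 := T; no other remaining equation mentions Y2.
Decompose leaf/1: pair(m, pair(0, Y1)) = pair(m, pair(Y, leaf(d))).
Decompose pair/2: m = m,  pair(0, Y1) = pair(Y, leaf(d)).
Delete trivial equation m = m.
Decompose pair/2: 0 = Y,  Y1 = leaf(d).
Bind Y := 0; substituting into the one remaining equation that mentions Y gives: pair(pair(d, T), leaf(m)) = pair(pair(d, leaf(0)), leaf(m)).
Bind Y1 := leaf(d); no other remaining equation mentions Y1.
Decompose leaf/1: Z = app(m, 6).
Bind Z := app(m, 6); no other remaining equation mentions Z.
Decompose pair/2: pair(d, T) = pair(d, leaf(0)),  leaf(m) = leaf(m).
Decompose pair/2: d = d,  T = leaf(0).
Delete trivial equation d = d.
Bind T := leaf(0); no other remaining equation mentions T. Substituting into the earlier binding gives Y2 := leaf(0).
Delete trivial equation leaf(m) = leaf(m).
No equations remain and no clash or occurs-check failure arose, so a unifier exists.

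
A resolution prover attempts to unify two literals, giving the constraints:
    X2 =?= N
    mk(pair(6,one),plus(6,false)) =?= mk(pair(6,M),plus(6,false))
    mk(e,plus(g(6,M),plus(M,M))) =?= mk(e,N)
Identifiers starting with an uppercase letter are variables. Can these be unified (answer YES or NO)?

Bind X2 := N; no other remaining equation mentions X2.
Decompose mk/2: pair(6,one) =?= pair(6,M),  plus(6,false) =?= plus(6,false).
Decompose pair/2: 6 =?= 6,  one =?= M.
Delete trivial equation 6 =?= 6.
Bind M := one; substituting into the one remaining equation that mentions M gives: mk(e,plus(g(6,one),plus(one,one))) =?= mk(e,N).
Delete trivial equation plus(6,false) =?= plus(6,false).
Decompose mk/2: e =?= e,  plus(g(6,one),plus(one,one)) =?= N.
Delete trivial equation e =?= e.
Bind N := plus(g(6,one),plus(one,one)). Substituting into the earlier binding gives X2 := plus(g(6,one),plus(one,one)).
No equations remain and no clash or occurs-check failure arose, so a unifier exists.

YES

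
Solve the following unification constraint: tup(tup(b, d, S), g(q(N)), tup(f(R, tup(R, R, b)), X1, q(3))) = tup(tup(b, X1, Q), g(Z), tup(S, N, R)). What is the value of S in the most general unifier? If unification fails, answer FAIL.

Decompose tup/3: tup(b, d, S) = tup(b, X1, Q),  g(q(N)) = g(Z),  tup(f(R, tup(R, R, b)), X1, q(3)) = tup(S, N, R).
Decompose tup/3: b = b,  d = X1,  S = Q.
Delete trivial equation b = b.
Bind X1 := d; substituting into the one remaining equation that mentions X1 gives: tup(f(R, tup(R, R, b)), d, q(3)) = tup(S, N, R).
Bind S := Q; substituting into the one remaining equation that mentions S gives: tup(f(R, tup(R, R, b)), d, q(3)) = tup(Q, N, R).
Decompose g/1: q(N) = Z.
Bind Z := q(N); no other remaining equation mentions Z.
Decompose tup/3: f(R, tup(R, R, b)) = Q,  d = N,  q(3) = R.
Bind Q := f(R, tup(R, R, b)); no other remaining equation mentions Q. Substituting into the earlier binding gives S := f(R, tup(R, R, b)).
Bind N := d; no other remaining equation mentions N. Substituting into the earlier binding gives Z := q(d).
Bind R := q(3). Substituting into the earlier bindings gives S := f(q(3), tup(q(3), q(3), b)), Q := f(q(3), tup(q(3), q(3), b)).
MGU = { X1 := d, S := f(q(3), tup(q(3), q(3), b)), Z := q(d), Q := f(q(3), tup(q(3), q(3), b)), N := d, R := q(3) }, so S := f(q(3), tup(q(3), q(3), b)).

f(q(3), tup(q(3), q(3), b))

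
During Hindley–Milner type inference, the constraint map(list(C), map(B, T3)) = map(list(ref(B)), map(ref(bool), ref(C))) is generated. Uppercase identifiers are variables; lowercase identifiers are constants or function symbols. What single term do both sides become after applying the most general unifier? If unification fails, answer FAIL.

Decompose map/2: list(C) = list(ref(B)),  map(B, T3) = map(ref(bool), ref(C)).
Decompose list/1: C = ref(B).
Bind C := ref(B); substituting into the remaining equation gives: map(B, T3) = map(ref(bool), ref(ref(B))).
Decompose map/2: B = ref(bool),  T3 = ref(ref(B)).
Bind B := ref(bool); substituting into the remaining equation gives: T3 = ref(ref(ref(bool))). Substituting into the earlier binding gives C := ref(ref(bool)).
Bind T3 := ref(ref(ref(bool))).
Applying the MGU to either side gives map(list(ref(ref(bool))), map(ref(bool), ref(ref(ref(bool))))).

map(list(ref(ref(bool))), map(ref(bool), ref(ref(ref(bool)))))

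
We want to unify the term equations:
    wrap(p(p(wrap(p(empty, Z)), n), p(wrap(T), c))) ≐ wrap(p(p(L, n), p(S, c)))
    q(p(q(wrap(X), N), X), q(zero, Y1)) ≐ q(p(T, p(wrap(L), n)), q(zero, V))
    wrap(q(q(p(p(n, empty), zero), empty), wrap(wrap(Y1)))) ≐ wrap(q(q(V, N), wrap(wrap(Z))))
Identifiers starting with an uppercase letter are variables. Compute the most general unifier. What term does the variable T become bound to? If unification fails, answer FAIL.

q(wrap(p(wrap(wrap(p(empty, p(p(n, empty), zero)))), n)), empty)

Decompose wrap/1: p(p(wrap(p(empty, Z)), n), p(wrap(T), c)) ≐ p(p(L, n), p(S, c)).
Decompose p/2: p(wrap(p(empty, Z)), n) ≐ p(L, n),  p(wrap(T), c) ≐ p(S, c).
Decompose p/2: wrap(p(empty, Z)) ≐ L,  n ≐ n.
Bind L := wrap(p(empty, Z)); substituting into the one remaining equation that mentions L gives: q(p(q(wrap(X), N), X), q(zero, Y1)) ≐ q(p(T, p(wrap(wrap(p(empty, Z))), n)), q(zero, V)).
Delete trivial equation n ≐ n.
Decompose p/2: wrap(T) ≐ S,  c ≐ c.
Bind S := wrap(T); no other remaining equation mentions S.
Delete trivial equation c ≐ c.
Decompose q/2: p(q(wrap(X), N), X) ≐ p(T, p(wrap(wrap(p(empty, Z))), n)),  q(zero, Y1) ≐ q(zero, V).
Decompose p/2: q(wrap(X), N) ≐ T,  X ≐ p(wrap(wrap(p(empty, Z))), n).
Bind T := q(wrap(X), N); no other remaining equation mentions T. Substituting into the earlier binding gives S := wrap(q(wrap(X), N)).
Bind X := p(wrap(wrap(p(empty, Z))), n); no other remaining equation mentions X. Substituting into the earlier bindings gives S := wrap(q(wrap(p(wrap(wrap(p(empty, Z))), n)), N)), T := q(wrap(p(wrap(wrap(p(empty, Z))), n)), N).
Decompose q/2: zero ≐ zero,  Y1 ≐ V.
Delete trivial equation zero ≐ zero.
Bind Y1 := V; substituting into the remaining equation gives: wrap(q(q(p(p(n, empty), zero), empty), wrap(wrap(V)))) ≐ wrap(q(q(V, N), wrap(wrap(Z)))).
Decompose wrap/1: q(q(p(p(n, empty), zero), empty), wrap(wrap(V))) ≐ q(q(V, N), wrap(wrap(Z))).
Decompose q/2: q(p(p(n, empty), zero), empty) ≐ q(V, N),  wrap(wrap(V)) ≐ wrap(wrap(Z)).
Decompose q/2: p(p(n, empty), zero) ≐ V,  empty ≐ N.
Bind V := p(p(n, empty), zero); substituting into the one remaining equation that mentions V gives: wrap(wrap(p(p(n, empty), zero))) ≐ wrap(wrap(Z)). Substituting into the earlier binding gives Y1 := p(p(n, empty), zero).
Bind N := empty; no other remaining equation mentions N. Substituting into the earlier bindings gives S := wrap(q(wrap(p(wrap(wrap(p(empty, Z))), n)), empty)), T := q(wrap(p(wrap(wrap(p(empty, Z))), n)), empty).
Decompose wrap/1: wrap(p(p(n, empty), zero)) ≐ wrap(Z).
Decompose wrap/1: p(p(n, empty), zero) ≐ Z.
Bind Z := p(p(n, empty), zero). Substituting into the earlier bindings gives L := wrap(p(empty, p(p(n, empty), zero))), S := wrap(q(wrap(p(wrap(wrap(p(empty, p(p(n, empty), zero)))), n)), empty)), T := q(wrap(p(wrap(wrap(p(empty, p(p(n, empty), zero)))), n)), empty), X := p(wrap(wrap(p(empty, p(p(n, empty), zero)))), n).
MGU = { L := wrap(p(empty, p(p(n, empty), zero))), S := wrap(q(wrap(p(wrap(wrap(p(empty, p(p(n, empty), zero)))), n)), empty)), T := q(wrap(p(wrap(wrap(p(empty, p(p(n, empty), zero)))), n)), empty), X := p(wrap(wrap(p(empty, p(p(n, empty), zero)))), n), Y1 := p(p(n, empty), zero), V := p(p(n, empty), zero), N := empty, Z := p(p(n, empty), zero) }, so T := q(wrap(p(wrap(wrap(p(empty, p(p(n, empty), zero)))), n)), empty).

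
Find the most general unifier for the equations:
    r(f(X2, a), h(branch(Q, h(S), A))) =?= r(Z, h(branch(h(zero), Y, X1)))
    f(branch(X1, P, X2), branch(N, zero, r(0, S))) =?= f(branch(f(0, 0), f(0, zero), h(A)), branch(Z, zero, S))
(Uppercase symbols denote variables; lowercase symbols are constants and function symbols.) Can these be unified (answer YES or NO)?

Decompose r/2: f(X2, a) =?= Z,  h(branch(Q, h(S), A)) =?= h(branch(h(zero), Y, X1)).
Bind Z := f(X2, a); substituting into the one remaining equation that mentions Z gives: f(branch(X1, P, X2), branch(N, zero, r(0, S))) =?= f(branch(f(0, 0), f(0, zero), h(A)), branch(f(X2, a), zero, S)).
Decompose h/1: branch(Q, h(S), A) =?= branch(h(zero), Y, X1).
Decompose branch/3: Q =?= h(zero),  h(S) =?= Y,  A =?= X1.
Bind Q := h(zero); no other remaining equation mentions Q.
Bind Y := h(S); no other remaining equation mentions Y.
Bind A := X1; substituting into the remaining equation gives: f(branch(X1, P, X2), branch(N, zero, r(0, S))) =?= f(branch(f(0, 0), f(0, zero), h(X1)), branch(f(X2, a), zero, S)).
Decompose f/2: branch(X1, P, X2) =?= branch(f(0, 0), f(0, zero), h(X1)),  branch(N, zero, r(0, S)) =?= branch(f(X2, a), zero, S).
Decompose branch/3: X1 =?= f(0, 0),  P =?= f(0, zero),  X2 =?= h(X1).
Bind X1 := f(0, 0); substituting into the one remaining equation that mentions X1 gives: X2 =?= h(f(0, 0)). Substituting into the earlier binding gives A := f(0, 0).
Bind P := f(0, zero); no other remaining equation mentions P.
Bind X2 := h(f(0, 0)); substituting into the remaining equation gives: branch(N, zero, r(0, S)) =?= branch(f(h(f(0, 0)), a), zero, S). Substituting into the earlier binding gives Z := f(h(f(0, 0)), a).
Decompose branch/3: N =?= f(h(f(0, 0)), a),  zero =?= zero,  r(0, S) =?= S.
Bind N := f(h(f(0, 0)), a); no other remaining equation mentions N.
Delete trivial equation zero =?= zero.
Occurs check fails: S occurs in r(0, S); the equation S =?= r(0, S) has no finite solution.

NO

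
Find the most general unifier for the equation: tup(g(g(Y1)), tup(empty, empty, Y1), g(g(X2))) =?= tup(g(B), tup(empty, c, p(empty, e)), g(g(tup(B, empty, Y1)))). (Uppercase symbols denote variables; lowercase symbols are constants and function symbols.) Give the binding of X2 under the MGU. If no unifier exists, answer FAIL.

Decompose tup/3: g(g(Y1)) =?= g(B),  tup(empty, empty, Y1) =?= tup(empty, c, p(empty, e)),  g(g(X2)) =?= g(g(tup(B, empty, Y1))).
Decompose g/1: g(Y1) =?= B.
Bind B := g(Y1); substituting into the one remaining equation that mentions B gives: g(g(X2)) =?= g(g(tup(g(Y1), empty, Y1))).
Decompose tup/3: empty =?= empty,  empty =?= c,  Y1 =?= p(empty, e).
Delete trivial equation empty =?= empty.
Clash: constants empty and c differ; no unifier exists.

FAIL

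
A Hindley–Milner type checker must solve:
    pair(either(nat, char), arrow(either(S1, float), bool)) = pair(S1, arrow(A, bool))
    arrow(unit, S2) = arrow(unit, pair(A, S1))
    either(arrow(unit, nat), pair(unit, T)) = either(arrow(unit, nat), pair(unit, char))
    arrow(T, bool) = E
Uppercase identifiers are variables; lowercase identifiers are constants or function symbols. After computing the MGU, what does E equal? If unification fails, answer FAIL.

Decompose pair/2: either(nat, char) = S1,  arrow(either(S1, float), bool) = arrow(A, bool).
Bind S1 := either(nat, char); substituting into the 2 remaining equations that mention S1 gives: arrow(either(either(nat, char), float), bool) = arrow(A, bool),  arrow(unit, S2) = arrow(unit, pair(A, either(nat, char))).
Decompose arrow/2: either(either(nat, char), float) = A,  bool = bool.
Bind A := either(either(nat, char), float); substituting into the one remaining equation that mentions A gives: arrow(unit, S2) = arrow(unit, pair(either(either(nat, char), float), either(nat, char))).
Delete trivial equation bool = bool.
Decompose arrow/2: unit = unit,  S2 = pair(either(either(nat, char), float), either(nat, char)).
Delete trivial equation unit = unit.
Bind S2 := pair(either(either(nat, char), float), either(nat, char)); no other remaining equation mentions S2.
Decompose either/2: arrow(unit, nat) = arrow(unit, nat),  pair(unit, T) = pair(unit, char).
Delete trivial equation arrow(unit, nat) = arrow(unit, nat).
Decompose pair/2: unit = unit,  T = char.
Delete trivial equation unit = unit.
Bind T := char; substituting into the remaining equation gives: arrow(char, bool) = E.
Bind E := arrow(char, bool).
MGU = { S1 ↦ either(nat, char), A ↦ either(either(nat, char), float), S2 ↦ pair(either(either(nat, char), float), either(nat, char)), T ↦ char, E ↦ arrow(char, bool) }, so E ↦ arrow(char, bool).

arrow(char, bool)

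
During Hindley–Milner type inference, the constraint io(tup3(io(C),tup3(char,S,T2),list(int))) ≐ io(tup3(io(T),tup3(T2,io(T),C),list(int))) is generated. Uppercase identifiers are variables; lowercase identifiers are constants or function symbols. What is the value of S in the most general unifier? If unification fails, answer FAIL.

Decompose io/1: tup3(io(C),tup3(char,S,T2),list(int)) ≐ tup3(io(T),tup3(T2,io(T),C),list(int)).
Decompose tup3/3: io(C) ≐ io(T),  tup3(char,S,T2) ≐ tup3(T2,io(T),C),  list(int) ≐ list(int).
Decompose io/1: C ≐ T.
Bind C := T; substituting into the one remaining equation that mentions C gives: tup3(char,S,T2) ≐ tup3(T2,io(T),T).
Decompose tup3/3: char ≐ T2,  S ≐ io(T),  T2 ≐ T.
Bind T2 := char; substituting into the one remaining equation that mentions T2 gives: char ≐ T.
Bind S := io(T); no other remaining equation mentions S.
Bind T := char; no other remaining equation mentions T. Substituting into the earlier bindings gives C := char, S := io(char).
Delete trivial equation list(int) ≐ list(int).
MGU = { C ↦ char, T2 ↦ char, S ↦ io(char), T ↦ char }, so S ↦ io(char).

io(char)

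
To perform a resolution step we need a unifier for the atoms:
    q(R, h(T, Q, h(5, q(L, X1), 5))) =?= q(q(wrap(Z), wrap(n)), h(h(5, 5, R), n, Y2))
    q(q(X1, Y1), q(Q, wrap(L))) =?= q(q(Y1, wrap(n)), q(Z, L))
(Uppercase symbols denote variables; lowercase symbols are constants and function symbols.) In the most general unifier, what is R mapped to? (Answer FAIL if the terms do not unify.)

Decompose q/2: R =?= q(wrap(Z), wrap(n)),  h(T, Q, h(5, q(L, X1), 5)) =?= h(h(5, 5, R), n, Y2).
Bind R := q(wrap(Z), wrap(n)); substituting into the one remaining equation that mentions R gives: h(T, Q, h(5, q(L, X1), 5)) =?= h(h(5, 5, q(wrap(Z), wrap(n))), n, Y2).
Decompose h/3: T =?= h(5, 5, q(wrap(Z), wrap(n))),  Q =?= n,  h(5, q(L, X1), 5) =?= Y2.
Bind T := h(5, 5, q(wrap(Z), wrap(n))); no other remaining equation mentions T.
Bind Q := n; substituting into the one remaining equation that mentions Q gives: q(q(X1, Y1), q(n, wrap(L))) =?= q(q(Y1, wrap(n)), q(Z, L)).
Bind Y2 := h(5, q(L, X1), 5); no other remaining equation mentions Y2.
Decompose q/2: q(X1, Y1) =?= q(Y1, wrap(n)),  q(n, wrap(L)) =?= q(Z, L).
Decompose q/2: X1 =?= Y1,  Y1 =?= wrap(n).
Bind X1 := Y1; no other remaining equation mentions X1. Substituting into the earlier binding gives Y2 := h(5, q(L, Y1), 5).
Bind Y1 := wrap(n); no other remaining equation mentions Y1. Substituting into the earlier bindings gives Y2 := h(5, q(L, wrap(n)), 5), X1 := wrap(n).
Decompose q/2: n =?= Z,  wrap(L) =?= L.
Bind Z := n; no other remaining equation mentions Z. Substituting into the earlier bindings gives R := q(wrap(n), wrap(n)), T := h(5, 5, q(wrap(n), wrap(n))).
Occurs check fails: L occurs in wrap(L); the equation L =?= wrap(L) has no finite solution.

FAIL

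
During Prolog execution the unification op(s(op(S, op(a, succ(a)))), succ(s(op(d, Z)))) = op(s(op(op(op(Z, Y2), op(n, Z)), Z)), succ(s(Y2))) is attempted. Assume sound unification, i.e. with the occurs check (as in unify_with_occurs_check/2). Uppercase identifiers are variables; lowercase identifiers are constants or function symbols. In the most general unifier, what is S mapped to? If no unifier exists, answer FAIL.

op(op(op(a, succ(a)), op(d, op(a, succ(a)))), op(n, op(a, succ(a))))

Decompose op/2: s(op(S, op(a, succ(a)))) = s(op(op(op(Z, Y2), op(n, Z)), Z)),  succ(s(op(d, Z))) = succ(s(Y2)).
Decompose s/1: op(S, op(a, succ(a))) = op(op(op(Z, Y2), op(n, Z)), Z).
Decompose op/2: S = op(op(Z, Y2), op(n, Z)),  op(a, succ(a)) = Z.
Bind S := op(op(Z, Y2), op(n, Z)); no other remaining equation mentions S.
Bind Z := op(a, succ(a)); substituting into the remaining equation gives: succ(s(op(d, op(a, succ(a))))) = succ(s(Y2)). Substituting into the earlier binding gives S := op(op(op(a, succ(a)), Y2), op(n, op(a, succ(a)))).
Decompose succ/1: s(op(d, op(a, succ(a)))) = s(Y2).
Decompose s/1: op(d, op(a, succ(a))) = Y2.
Bind Y2 := op(d, op(a, succ(a))). Substituting into the earlier binding gives S := op(op(op(a, succ(a)), op(d, op(a, succ(a)))), op(n, op(a, succ(a)))).
MGU = { S -> op(op(op(a, succ(a)), op(d, op(a, succ(a)))), op(n, op(a, succ(a)))), Z -> op(a, succ(a)), Y2 -> op(d, op(a, succ(a))) }, so S -> op(op(op(a, succ(a)), op(d, op(a, succ(a)))), op(n, op(a, succ(a)))).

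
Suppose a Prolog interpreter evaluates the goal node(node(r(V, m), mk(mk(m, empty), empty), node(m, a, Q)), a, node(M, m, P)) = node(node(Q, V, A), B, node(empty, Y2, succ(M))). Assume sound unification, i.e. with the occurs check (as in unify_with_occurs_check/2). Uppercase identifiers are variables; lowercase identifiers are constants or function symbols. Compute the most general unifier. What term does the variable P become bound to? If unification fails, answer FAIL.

succ(empty)

Decompose node/3: node(r(V, m), mk(mk(m, empty), empty), node(m, a, Q)) = node(Q, V, A),  a = B,  node(M, m, P) = node(empty, Y2, succ(M)).
Decompose node/3: r(V, m) = Q,  mk(mk(m, empty), empty) = V,  node(m, a, Q) = A.
Bind Q := r(V, m); substituting into the one remaining equation that mentions Q gives: node(m, a, r(V, m)) = A.
Bind V := mk(mk(m, empty), empty); substituting into the one remaining equation that mentions V gives: node(m, a, r(mk(mk(m, empty), empty), m)) = A. Substituting into the earlier binding gives Q := r(mk(mk(m, empty), empty), m).
Bind A := node(m, a, r(mk(mk(m, empty), empty), m)); no other remaining equation mentions A.
Bind B := a; no other remaining equation mentions B.
Decompose node/3: M = empty,  m = Y2,  P = succ(M).
Bind M := empty; substituting into the one remaining equation that mentions M gives: P = succ(empty).
Bind Y2 := m; no other remaining equation mentions Y2.
Bind P := succ(empty).
MGU = { Q ↦ r(mk(mk(m, empty), empty), m), V ↦ mk(mk(m, empty), empty), A ↦ node(m, a, r(mk(mk(m, empty), empty), m)), B ↦ a, M ↦ empty, Y2 ↦ m, P ↦ succ(empty) }, so P ↦ succ(empty).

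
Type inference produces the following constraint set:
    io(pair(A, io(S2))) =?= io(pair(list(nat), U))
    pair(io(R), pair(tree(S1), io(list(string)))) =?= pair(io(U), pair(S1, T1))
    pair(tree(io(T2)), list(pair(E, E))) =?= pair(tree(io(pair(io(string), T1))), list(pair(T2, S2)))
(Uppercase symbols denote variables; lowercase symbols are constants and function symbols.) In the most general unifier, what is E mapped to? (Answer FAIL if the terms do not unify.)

FAIL

Decompose io/1: pair(A, io(S2)) =?= pair(list(nat), U).
Decompose pair/2: A =?= list(nat),  io(S2) =?= U.
Bind A := list(nat); no other remaining equation mentions A.
Bind U := io(S2); substituting into the one remaining equation that mentions U gives: pair(io(R), pair(tree(S1), io(list(string)))) =?= pair(io(io(S2)), pair(S1, T1)).
Decompose pair/2: io(R) =?= io(io(S2)),  pair(tree(S1), io(list(string))) =?= pair(S1, T1).
Decompose io/1: R =?= io(S2).
Bind R := io(S2); no other remaining equation mentions R.
Decompose pair/2: tree(S1) =?= S1,  io(list(string)) =?= T1.
Occurs check fails: S1 occurs in tree(S1); the equation S1 =?= tree(S1) has no finite solution.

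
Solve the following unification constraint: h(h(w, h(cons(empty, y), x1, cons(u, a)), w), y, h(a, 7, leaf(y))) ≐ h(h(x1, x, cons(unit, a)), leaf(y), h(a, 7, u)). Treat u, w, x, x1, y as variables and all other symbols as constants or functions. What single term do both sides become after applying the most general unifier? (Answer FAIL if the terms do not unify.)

FAIL

Decompose h/3: h(w, h(cons(empty, y), x1, cons(u, a)), w) ≐ h(x1, x, cons(unit, a)),  y ≐ leaf(y),  h(a, 7, leaf(y)) ≐ h(a, 7, u).
Decompose h/3: w ≐ x1,  h(cons(empty, y), x1, cons(u, a)) ≐ x,  w ≐ cons(unit, a).
Bind w := x1; substituting into the one remaining equation that mentions w gives: x1 ≐ cons(unit, a).
Bind x := h(cons(empty, y), x1, cons(u, a)); no other remaining equation mentions x.
Bind x1 := cons(unit, a); no other remaining equation mentions x1. Substituting into the earlier bindings gives w := cons(unit, a), x := h(cons(empty, y), cons(unit, a), cons(u, a)).
Occurs check fails: y occurs in leaf(y); the equation y ≐ leaf(y) has no finite solution.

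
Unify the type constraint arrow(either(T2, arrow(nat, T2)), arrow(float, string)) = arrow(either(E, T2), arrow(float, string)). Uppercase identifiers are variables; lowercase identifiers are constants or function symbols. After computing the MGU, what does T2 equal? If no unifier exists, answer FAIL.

Decompose arrow/2: either(T2, arrow(nat, T2)) = either(E, T2),  arrow(float, string) = arrow(float, string).
Decompose either/2: T2 = E,  arrow(nat, T2) = T2.
Bind T2 := E; substituting into the one remaining equation that mentions T2 gives: arrow(nat, E) = E.
Occurs check fails: E occurs in arrow(nat, E); the equation E = arrow(nat, E) has no finite solution.

FAIL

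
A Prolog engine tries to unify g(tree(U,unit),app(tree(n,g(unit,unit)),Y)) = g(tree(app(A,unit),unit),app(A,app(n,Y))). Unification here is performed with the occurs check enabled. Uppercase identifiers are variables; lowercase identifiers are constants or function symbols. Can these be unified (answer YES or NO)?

Decompose g/2: tree(U,unit) = tree(app(A,unit),unit),  app(tree(n,g(unit,unit)),Y) = app(A,app(n,Y)).
Decompose tree/2: U = app(A,unit),  unit = unit.
Bind U := app(A,unit); no other remaining equation mentions U.
Delete trivial equation unit = unit.
Decompose app/2: tree(n,g(unit,unit)) = A,  Y = app(n,Y).
Bind A := tree(n,g(unit,unit)); no other remaining equation mentions A. Substituting into the earlier binding gives U := app(tree(n,g(unit,unit)),unit).
Occurs check fails: Y occurs in app(n,Y); the equation Y = app(n,Y) has no finite solution.

NO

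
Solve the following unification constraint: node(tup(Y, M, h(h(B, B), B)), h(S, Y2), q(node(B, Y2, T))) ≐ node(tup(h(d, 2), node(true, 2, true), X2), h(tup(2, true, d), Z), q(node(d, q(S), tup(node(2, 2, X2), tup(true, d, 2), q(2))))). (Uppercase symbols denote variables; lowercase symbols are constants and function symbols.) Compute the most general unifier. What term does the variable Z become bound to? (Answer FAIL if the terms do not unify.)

Decompose node/3: tup(Y, M, h(h(B, B), B)) ≐ tup(h(d, 2), node(true, 2, true), X2),  h(S, Y2) ≐ h(tup(2, true, d), Z),  q(node(B, Y2, T)) ≐ q(node(d, q(S), tup(node(2, 2, X2), tup(true, d, 2), q(2)))).
Decompose tup/3: Y ≐ h(d, 2),  M ≐ node(true, 2, true),  h(h(B, B), B) ≐ X2.
Bind Y := h(d, 2); no other remaining equation mentions Y.
Bind M := node(true, 2, true); no other remaining equation mentions M.
Bind X2 := h(h(B, B), B); substituting into the one remaining equation that mentions X2 gives: q(node(B, Y2, T)) ≐ q(node(d, q(S), tup(node(2, 2, h(h(B, B), B)), tup(true, d, 2), q(2)))).
Decompose h/2: S ≐ tup(2, true, d),  Y2 ≐ Z.
Bind S := tup(2, true, d); substituting into the one remaining equation that mentions S gives: q(node(B, Y2, T)) ≐ q(node(d, q(tup(2, true, d)), tup(node(2, 2, h(h(B, B), B)), tup(true, d, 2), q(2)))).
Bind Y2 := Z; substituting into the remaining equation gives: q(node(B, Z, T)) ≐ q(node(d, q(tup(2, true, d)), tup(node(2, 2, h(h(B, B), B)), tup(true, d, 2), q(2)))).
Decompose q/1: node(B, Z, T) ≐ node(d, q(tup(2, true, d)), tup(node(2, 2, h(h(B, B), B)), tup(true, d, 2), q(2))).
Decompose node/3: B ≐ d,  Z ≐ q(tup(2, true, d)),  T ≐ tup(node(2, 2, h(h(B, B), B)), tup(true, d, 2), q(2)).
Bind B := d; substituting into the one remaining equation that mentions B gives: T ≐ tup(node(2, 2, h(h(d, d), d)), tup(true, d, 2), q(2)). Substituting into the earlier binding gives X2 := h(h(d, d), d).
Bind Z := q(tup(2, true, d)); no other remaining equation mentions Z. Substituting into the earlier binding gives Y2 := q(tup(2, true, d)).
Bind T := tup(node(2, 2, h(h(d, d), d)), tup(true, d, 2), q(2)).
MGU = { Y := h(d, 2), M := node(true, 2, true), X2 := h(h(d, d), d), S := tup(2, true, d), Y2 := q(tup(2, true, d)), B := d, Z := q(tup(2, true, d)), T := tup(node(2, 2, h(h(d, d), d)), tup(true, d, 2), q(2)) }, so Z := q(tup(2, true, d)).

q(tup(2, true, d))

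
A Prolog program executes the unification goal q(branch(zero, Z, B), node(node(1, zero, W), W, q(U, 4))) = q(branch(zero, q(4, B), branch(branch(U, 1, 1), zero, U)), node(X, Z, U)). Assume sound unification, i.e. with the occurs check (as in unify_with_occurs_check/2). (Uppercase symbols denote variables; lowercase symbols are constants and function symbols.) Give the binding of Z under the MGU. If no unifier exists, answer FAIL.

Decompose q/2: branch(zero, Z, B) = branch(zero, q(4, B), branch(branch(U, 1, 1), zero, U)),  node(node(1, zero, W), W, q(U, 4)) = node(X, Z, U).
Decompose branch/3: zero = zero,  Z = q(4, B),  B = branch(branch(U, 1, 1), zero, U).
Delete trivial equation zero = zero.
Bind Z := q(4, B); substituting into the one remaining equation that mentions Z gives: node(node(1, zero, W), W, q(U, 4)) = node(X, q(4, B), U).
Bind B := branch(branch(U, 1, 1), zero, U); substituting into the remaining equation gives: node(node(1, zero, W), W, q(U, 4)) = node(X, q(4, branch(branch(U, 1, 1), zero, U)), U). Substituting into the earlier binding gives Z := q(4, branch(branch(U, 1, 1), zero, U)).
Decompose node/3: node(1, zero, W) = X,  W = q(4, branch(branch(U, 1, 1), zero, U)),  q(U, 4) = U.
Bind X := node(1, zero, W); no other remaining equation mentions X.
Bind W := q(4, branch(branch(U, 1, 1), zero, U)); no other remaining equation mentions W. Substituting into the earlier binding gives X := node(1, zero, q(4, branch(branch(U, 1, 1), zero, U))).
Occurs check fails: U occurs in q(U, 4); the equation U = q(U, 4) has no finite solution.

FAIL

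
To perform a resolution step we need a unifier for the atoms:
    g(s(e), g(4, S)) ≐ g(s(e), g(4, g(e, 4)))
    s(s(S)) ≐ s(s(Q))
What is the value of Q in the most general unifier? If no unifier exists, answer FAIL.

Decompose g/2: s(e) ≐ s(e),  g(4, S) ≐ g(4, g(e, 4)).
Delete trivial equation s(e) ≐ s(e).
Decompose g/2: 4 ≐ 4,  S ≐ g(e, 4).
Delete trivial equation 4 ≐ 4.
Bind S := g(e, 4); substituting into the remaining equation gives: s(s(g(e, 4))) ≐ s(s(Q)).
Decompose s/1: s(g(e, 4)) ≐ s(Q).
Decompose s/1: g(e, 4) ≐ Q.
Bind Q := g(e, 4).
MGU = { S -> g(e, 4), Q -> g(e, 4) }, so Q -> g(e, 4).

g(e, 4)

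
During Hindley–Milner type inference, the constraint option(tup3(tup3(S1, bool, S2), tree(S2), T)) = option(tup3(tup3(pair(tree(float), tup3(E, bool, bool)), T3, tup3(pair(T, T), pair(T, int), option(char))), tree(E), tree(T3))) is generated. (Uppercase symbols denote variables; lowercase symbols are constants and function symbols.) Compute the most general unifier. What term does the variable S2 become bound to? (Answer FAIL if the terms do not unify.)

tup3(pair(tree(bool), tree(bool)), pair(tree(bool), int), option(char))

Decompose option/1: tup3(tup3(S1, bool, S2), tree(S2), T) = tup3(tup3(pair(tree(float), tup3(E, bool, bool)), T3, tup3(pair(T, T), pair(T, int), option(char))), tree(E), tree(T3)).
Decompose tup3/3: tup3(S1, bool, S2) = tup3(pair(tree(float), tup3(E, bool, bool)), T3, tup3(pair(T, T), pair(T, int), option(char))),  tree(S2) = tree(E),  T = tree(T3).
Decompose tup3/3: S1 = pair(tree(float), tup3(E, bool, bool)),  bool = T3,  S2 = tup3(pair(T, T), pair(T, int), option(char)).
Bind S1 := pair(tree(float), tup3(E, bool, bool)); no other remaining equation mentions S1.
Bind T3 := bool; substituting into the one remaining equation that mentions T3 gives: T = tree(bool).
Bind S2 := tup3(pair(T, T), pair(T, int), option(char)); substituting into the one remaining equation that mentions S2 gives: tree(tup3(pair(T, T), pair(T, int), option(char))) = tree(E).
Decompose tree/1: tup3(pair(T, T), pair(T, int), option(char)) = E.
Bind E := tup3(pair(T, T), pair(T, int), option(char)); no other remaining equation mentions E. Substituting into the earlier binding gives S1 := pair(tree(float), tup3(tup3(pair(T, T), pair(T, int), option(char)), bool, bool)).
Bind T := tree(bool). Substituting into the earlier bindings gives S1 := pair(tree(float), tup3(tup3(pair(tree(bool), tree(bool)), pair(tree(bool), int), option(char)), bool, bool)), S2 := tup3(pair(tree(bool), tree(bool)), pair(tree(bool), int), option(char)), E := tup3(pair(tree(bool), tree(bool)), pair(tree(bool), int), option(char)).
MGU = { S1 := pair(tree(float), tup3(tup3(pair(tree(bool), tree(bool)), pair(tree(bool), int), option(char)), bool, bool)), T3 := bool, S2 := tup3(pair(tree(bool), tree(bool)), pair(tree(bool), int), option(char)), E := tup3(pair(tree(bool), tree(bool)), pair(tree(bool), int), option(char)), T := tree(bool) }, so S2 := tup3(pair(tree(bool), tree(bool)), pair(tree(bool), int), option(char)).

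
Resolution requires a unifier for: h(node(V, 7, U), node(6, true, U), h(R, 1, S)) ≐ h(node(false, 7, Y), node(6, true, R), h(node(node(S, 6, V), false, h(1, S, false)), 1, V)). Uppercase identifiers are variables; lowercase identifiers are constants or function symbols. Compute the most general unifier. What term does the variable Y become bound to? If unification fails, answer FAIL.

Decompose h/3: node(V, 7, U) ≐ node(false, 7, Y),  node(6, true, U) ≐ node(6, true, R),  h(R, 1, S) ≐ h(node(node(S, 6, V), false, h(1, S, false)), 1, V).
Decompose node/3: V ≐ false,  7 ≐ 7,  U ≐ Y.
Bind V := false; substituting into the one remaining equation that mentions V gives: h(R, 1, S) ≐ h(node(node(S, 6, false), false, h(1, S, false)), 1, false).
Delete trivial equation 7 ≐ 7.
Bind U := Y; substituting into the one remaining equation that mentions U gives: node(6, true, Y) ≐ node(6, true, R).
Decompose node/3: 6 ≐ 6,  true ≐ true,  Y ≐ R.
Delete trivial equation 6 ≐ 6.
Delete trivial equation true ≐ true.
Bind Y := R; no other remaining equation mentions Y. Substituting into the earlier binding gives U := R.
Decompose h/3: R ≐ node(node(S, 6, false), false, h(1, S, false)),  1 ≐ 1,  S ≐ false.
Bind R := node(node(S, 6, false), false, h(1, S, false)); no other remaining equation mentions R. Substituting into the earlier bindings gives U := node(node(S, 6, false), false, h(1, S, false)), Y := node(node(S, 6, false), false, h(1, S, false)).
Delete trivial equation 1 ≐ 1.
Bind S := false. Substituting into the earlier bindings gives U := node(node(false, 6, false), false, h(1, false, false)), Y := node(node(false, 6, false), false, h(1, false, false)), R := node(node(false, 6, false), false, h(1, false, false)).
MGU = { V -> false, U -> node(node(false, 6, false), false, h(1, false, false)), Y -> node(node(false, 6, false), false, h(1, false, false)), R -> node(node(false, 6, false), false, h(1, false, false)), S -> false }, so Y -> node(node(false, 6, false), false, h(1, false, false)).

node(node(false, 6, false), false, h(1, false, false))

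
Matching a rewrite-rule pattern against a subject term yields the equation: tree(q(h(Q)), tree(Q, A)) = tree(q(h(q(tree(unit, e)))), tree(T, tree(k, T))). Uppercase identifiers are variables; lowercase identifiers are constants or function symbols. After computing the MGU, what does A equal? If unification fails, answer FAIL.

tree(k, q(tree(unit, e)))

Decompose tree/2: q(h(Q)) = q(h(q(tree(unit, e)))),  tree(Q, A) = tree(T, tree(k, T)).
Decompose q/1: h(Q) = h(q(tree(unit, e))).
Decompose h/1: Q = q(tree(unit, e)).
Bind Q := q(tree(unit, e)); substituting into the remaining equation gives: tree(q(tree(unit, e)), A) = tree(T, tree(k, T)).
Decompose tree/2: q(tree(unit, e)) = T,  A = tree(k, T).
Bind T := q(tree(unit, e)); substituting into the remaining equation gives: A = tree(k, q(tree(unit, e))).
Bind A := tree(k, q(tree(unit, e))).
MGU = { Q -> q(tree(unit, e)), T -> q(tree(unit, e)), A -> tree(k, q(tree(unit, e))) }, so A -> tree(k, q(tree(unit, e))).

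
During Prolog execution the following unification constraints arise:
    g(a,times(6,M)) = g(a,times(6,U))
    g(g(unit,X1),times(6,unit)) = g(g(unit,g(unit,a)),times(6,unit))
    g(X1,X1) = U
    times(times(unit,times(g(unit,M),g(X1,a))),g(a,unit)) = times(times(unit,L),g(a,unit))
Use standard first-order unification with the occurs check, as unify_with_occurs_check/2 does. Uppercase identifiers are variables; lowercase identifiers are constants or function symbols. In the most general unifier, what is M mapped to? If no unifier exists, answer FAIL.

g(g(unit,a),g(unit,a))

Decompose g/2: a = a,  times(6,M) = times(6,U).
Delete trivial equation a = a.
Decompose times/2: 6 = 6,  M = U.
Delete trivial equation 6 = 6.
Bind M := U; substituting into the one remaining equation that mentions M gives: times(times(unit,times(g(unit,U),g(X1,a))),g(a,unit)) = times(times(unit,L),g(a,unit)).
Decompose g/2: g(unit,X1) = g(unit,g(unit,a)),  times(6,unit) = times(6,unit).
Decompose g/2: unit = unit,  X1 = g(unit,a).
Delete trivial equation unit = unit.
Bind X1 := g(unit,a); substituting into the 2 remaining equations that mention X1 gives: g(g(unit,a),g(unit,a)) = U,  times(times(unit,times(g(unit,U),g(g(unit,a),a))),g(a,unit)) = times(times(unit,L),g(a,unit)).
Delete trivial equation times(6,unit) = times(6,unit).
Bind U := g(g(unit,a),g(unit,a)); substituting into the remaining equation gives: times(times(unit,times(g(unit,g(g(unit,a),g(unit,a))),g(g(unit,a),a))),g(a,unit)) = times(times(unit,L),g(a,unit)). Substituting into the earlier binding gives M := g(g(unit,a),g(unit,a)).
Decompose times/2: times(unit,times(g(unit,g(g(unit,a),g(unit,a))),g(g(unit,a),a))) = times(unit,L),  g(a,unit) = g(a,unit).
Decompose times/2: unit = unit,  times(g(unit,g(g(unit,a),g(unit,a))),g(g(unit,a),a)) = L.
Delete trivial equation unit = unit.
Bind L := times(g(unit,g(g(unit,a),g(unit,a))),g(g(unit,a),a)); no other remaining equation mentions L.
Delete trivial equation g(a,unit) = g(a,unit).
MGU = { M ↦ g(g(unit,a),g(unit,a)), X1 ↦ g(unit,a), U ↦ g(g(unit,a),g(unit,a)), L ↦ times(g(unit,g(g(unit,a),g(unit,a))),g(g(unit,a),a)) }, so M ↦ g(g(unit,a),g(unit,a)).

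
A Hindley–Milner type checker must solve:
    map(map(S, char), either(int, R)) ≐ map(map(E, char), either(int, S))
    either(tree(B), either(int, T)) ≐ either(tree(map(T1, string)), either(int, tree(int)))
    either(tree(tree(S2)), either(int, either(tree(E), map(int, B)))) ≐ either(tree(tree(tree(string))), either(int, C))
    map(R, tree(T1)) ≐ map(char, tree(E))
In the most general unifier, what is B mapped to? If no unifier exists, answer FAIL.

map(char, string)

Decompose map/2: map(S, char) ≐ map(E, char),  either(int, R) ≐ either(int, S).
Decompose map/2: S ≐ E,  char ≐ char.
Bind S := E; substituting into the one remaining equation that mentions S gives: either(int, R) ≐ either(int, E).
Delete trivial equation char ≐ char.
Decompose either/2: int ≐ int,  R ≐ E.
Delete trivial equation int ≐ int.
Bind R := E; substituting into the one remaining equation that mentions R gives: map(E, tree(T1)) ≐ map(char, tree(E)).
Decompose either/2: tree(B) ≐ tree(map(T1, string)),  either(int, T) ≐ either(int, tree(int)).
Decompose tree/1: B ≐ map(T1, string).
Bind B := map(T1, string); substituting into the one remaining equation that mentions B gives: either(tree(tree(S2)), either(int, either(tree(E), map(int, map(T1, string))))) ≐ either(tree(tree(tree(string))), either(int, C)).
Decompose either/2: int ≐ int,  T ≐ tree(int).
Delete trivial equation int ≐ int.
Bind T := tree(int); no other remaining equation mentions T.
Decompose either/2: tree(tree(S2)) ≐ tree(tree(tree(string))),  either(int, either(tree(E), map(int, map(T1, string)))) ≐ either(int, C).
Decompose tree/1: tree(S2) ≐ tree(tree(string)).
Decompose tree/1: S2 ≐ tree(string).
Bind S2 := tree(string); no other remaining equation mentions S2.
Decompose either/2: int ≐ int,  either(tree(E), map(int, map(T1, string))) ≐ C.
Delete trivial equation int ≐ int.
Bind C := either(tree(E), map(int, map(T1, string))); no other remaining equation mentions C.
Decompose map/2: E ≐ char,  tree(T1) ≐ tree(E).
Bind E := char; substituting into the remaining equation gives: tree(T1) ≐ tree(char). Substituting into the earlier bindings gives S := char, R := char, C := either(tree(char), map(int, map(T1, string))).
Decompose tree/1: T1 ≐ char.
Bind T1 := char. Substituting into the earlier bindings gives B := map(char, string), C := either(tree(char), map(int, map(char, string))).
MGU = { S -> char, R -> char, B -> map(char, string), T -> tree(int), S2 -> tree(string), C -> either(tree(char), map(int, map(char, string))), E -> char, T1 -> char }, so B -> map(char, string).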